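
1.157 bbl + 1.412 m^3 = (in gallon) 1 bbl = 0.15898729 m^3, so 1.157 bbl = 1.157 * 0.15898729 = 0.1839483 m^3. 1.412 m^3 is already in m^3. Sum: 0.1839483 + 1.412 = 1.5959483 m^3. 1 gallon = 0.0037854118 m^3, so 1.5959483 m^3 = 1.5959483 / 0.0037854118 = 421.60494 gallon ≈ 421.6 gallon (4 s.f.). Final answer: 421.6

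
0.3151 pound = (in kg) 0.1429. Check: 1 pound = 0.45359237 kg, so 0.3151 pound = 0.3151 * 0.45359237 = 0.14292696 kg. Result: 0.14292696 kg ≈ 0.1429 kg (4 s.f.).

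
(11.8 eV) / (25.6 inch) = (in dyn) 2.907e-13. Check: 1 eV = 1.6021766e-19 J, so 11.8 eV = 11.8 * 1.6021766e-19 = 1.8905684e-18 J. 1 inch = 0.0254 m, so 25.6 inch = 25.6 * 0.0254 = 0.65024 m. Combine: 1.8905684e-18 J / 0.65024 m = 2.9074933e-18 N. 1 dyn = 1e-05 N, so 2.9074933e-18 N = 2.9074933e-18 / 1e-05 = 2.9074933e-13 dyn ≈ 2.907e-13 dyn (4 s.f.).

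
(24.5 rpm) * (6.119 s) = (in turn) 1 rpm = 0.10471976 rad/s, so 24.5 rpm = 24.5 * 0.10471976 = 2.565634 rad/s. 6.119 s is already in s. Combine: 2.565634 rad/s * 6.119 s = 15.699114 rad. 1 turn = 6.2831853 rad, so 15.699114 rad = 15.699114 / 6.2831853 = 2.4985917 turn ≈ 2.499 turn (4 s.f.). Final answer: 2.499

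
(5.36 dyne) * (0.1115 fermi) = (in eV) 1 dyne = 1e-05 N, so 5.36 dyne = 5.36 * 1e-05 = 5.36e-05 N. 1 fermi = 1e-15 m, so 0.1115 fermi = 0.1115 * 1e-15 = 1.115e-16 m. Combine: 5.36e-05 N * 1.115e-16 m = 5.9764e-21 J. 1 eV = 1.6021766e-19 J, so 5.9764e-21 J = 5.9764e-21 / 1.6021766e-19 = 0.037301755 eV ≈ 0.0373 eV (4 s.f.). Final answer: 0.0373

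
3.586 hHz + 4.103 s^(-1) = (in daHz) 36.27. Check: 1 hHz = 100 Hz, so 3.586 hHz = 3.586 * 100 = 358.6 Hz. 4.103 s^(-1) = 4.103 Hz. Sum: 358.6 + 4.103 = 362.703 Hz. 1 daHz = 10 Hz, so 362.703 Hz = 362.703 / 10 = 36.2703 daHz ≈ 36.27 daHz (4 s.f.).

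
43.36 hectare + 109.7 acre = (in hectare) 1 hectare = 10000 m^2, so 43.36 hectare = 43.36 * 10000 = 433600 m^2. 1 acre = 4046.8564 m^2, so 109.7 acre = 109.7 * 4046.8564 = 443940.15 m^2. Sum: 433600 + 443940.15 = 877540.15 m^2. 1 hectare = 10000 m^2, so 877540.15 m^2 = 877540.15 / 10000 = 87.754015 hectare ≈ 87.75 hectare (4 s.f.). Final answer: 87.75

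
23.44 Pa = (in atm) 1 atm = 101325 Pa, so 23.44 Pa = 23.44 / 101325 = 0.00023133481 atm ≈ 0.0002313 atm (4 s.f.). Final answer: 0.0002313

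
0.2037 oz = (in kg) 1 oz = 0.028349523 kg, so 0.2037 oz = 0.2037 * 0.028349523 = 0.0057747979 kg. Result: 0.0057747979 kg ≈ 0.005775 kg (4 s.f.). Final answer: 0.005775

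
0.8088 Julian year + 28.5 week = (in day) 494.9. Check: 1 Julian year = 31557600 s, so 0.8088 Julian year = 0.8088 * 31557600 = 25523787 s. 1 week = 604800 s, so 28.5 week = 28.5 * 604800 = 17236800 s. Sum: 25523787 + 17236800 = 42760587 s. 1 day = 86400 s, so 42760587 s = 42760587 / 86400 = 494.9142 day ≈ 494.9 day (4 s.f.).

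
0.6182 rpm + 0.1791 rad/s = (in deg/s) 1 rpm = 0.10471976 rad/s, so 0.6182 rpm = 0.6182 * 0.10471976 = 0.064737753 rad/s. 0.1791 rad/s is already in rad/s. Sum: 0.064737753 + 0.1791 = 0.24383775 rad/s. 1 deg/s = 0.017453293 rad/s, so 0.24383775 rad/s = 0.24383775 / 0.017453293 = 13.970874 deg/s ≈ 13.97 deg/s (4 s.f.). Final answer: 13.97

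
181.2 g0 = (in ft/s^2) 1 g0 = 9.80665 m/s^2, so 181.2 g0 = 181.2 * 9.80665 = 1776.965 m/s^2. 1 ft/s^2 = 0.3048 m/s^2, so 1776.965 m/s^2 = 1776.965 / 0.3048 = 5829.9376 ft/s^2 ≈ 5830 ft/s^2 (4 s.f.). Final answer: 5830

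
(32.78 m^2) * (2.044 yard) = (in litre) 32.78 m^2 is already in m^2. 1 yard = 0.9144 m, so 2.044 yard = 2.044 * 0.9144 = 1.8690336 m. Combine: 32.78 m^2 * 1.8690336 m = 61.266921 m^3. 1 litre = 0.001 m^3, so 61.266921 m^3 = 61.266921 / 0.001 = 61266.921 litre ≈ 6.127e+04 litre (4 s.f.). Final answer: 6.127e+04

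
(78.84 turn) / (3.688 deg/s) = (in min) 128.3. Check: 1 turn = 6.2831853 rad, so 78.84 turn = 78.84 * 6.2831853 = 495.36633 rad. 1 deg/s = 0.017453293 rad/s, so 3.688 deg/s = 3.688 * 0.017453293 = 0.064367743 rad/s. Combine: 495.36633 rad / 0.064367743 rad/s = 7695.8785 s. 1 min = 60 s, so 7695.8785 s = 7695.8785 / 60 = 128.26464 min ≈ 128.3 min (4 s.f.).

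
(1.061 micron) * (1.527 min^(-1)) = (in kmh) 1 micron = 1e-06 m, so 1.061 micron = 1.061 * 1e-06 = 1.061e-06 m. 1 min^(-1) = 0.016666667 Hz, so 1.527 min^(-1) = 1.527 * 0.016666667 = 0.02545 Hz. Combine: 1.061e-06 m * 0.02545 Hz = 2.700245e-08 m/s. 1 kmh = 0.27777778 m/s, so 2.700245e-08 m/s = 2.700245e-08 / 0.27777778 = 9.720882e-08 kmh ≈ 9.721e-08 kmh (4 s.f.). Final answer: 9.721e-08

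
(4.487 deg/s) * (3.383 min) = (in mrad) 1 deg/s = 0.017453293 rad/s, so 4.487 deg/s = 4.487 * 0.017453293 = 0.078312924 rad/s. 1 min = 60 s, so 3.383 min = 3.383 * 60 = 202.98 s. Combine: 0.078312924 rad/s * 202.98 s = 15.895957 rad. 1 mrad = 0.001 rad, so 15.895957 rad = 15.895957 / 0.001 = 15895.957 mrad ≈ 1.59e+04 mrad (4 s.f.). Final answer: 1.59e+04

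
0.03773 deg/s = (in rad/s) 0.0006585. Check: 1 deg/s = 0.017453293 rad/s, so 0.03773 deg/s = 0.03773 * 0.017453293 = 0.00065851273 rad/s. Result: 0.00065851273 rad/s ≈ 0.0006585 rad/s (4 s.f.).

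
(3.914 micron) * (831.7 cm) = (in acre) 8.044e-09. Check: 1 micron = 1e-06 m, so 3.914 micron = 3.914 * 1e-06 = 3.914e-06 m. 1 cm = 0.01 m, so 831.7 cm = 831.7 * 0.01 = 8.317 m. Combine: 3.914e-06 m * 8.317 m = 3.2552738e-05 m^2. 1 acre = 4046.8564 m^2, so 3.2552738e-05 m^2 = 3.2552738e-05 / 4046.8564 = 8.0439567e-09 acre ≈ 8.044e-09 acre (4 s.f.).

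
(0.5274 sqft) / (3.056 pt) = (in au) 3.038e-10. Check: 1 sqft = 0.09290304 m^2, so 0.5274 sqft = 0.5274 * 0.09290304 = 0.048997063 m^2. 1 pt = 0.00035277778 m, so 3.056 pt = 3.056 * 0.00035277778 = 0.0010780889 m. Combine: 0.048997063 m^2 / 0.0010780889 m = 45.448074 m. 1 au = 1.4959787e+11 m, so 45.448074 m = 45.448074 / 1.4959787e+11 = 3.0380161e-10 au ≈ 3.038e-10 au (4 s.f.).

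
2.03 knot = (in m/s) 1 knot = 0.51444444 m/s, so 2.03 knot = 2.03 * 0.51444444 = 1.0443222 m/s. Result: 1.0443222 m/s ≈ 1.044 m/s (4 s.f.). Final answer: 1.044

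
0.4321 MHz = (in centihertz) 4.321e+07. Check: 1 MHz = 1000000 Hz, so 0.4321 MHz = 0.4321 * 1000000 = 432100 Hz. 1 centihertz = 0.01 Hz, so 432100 Hz = 432100 / 0.01 = 43210000 centihertz ≈ 4.321e+07 centihertz (4 s.f.).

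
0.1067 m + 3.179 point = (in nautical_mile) 5.822e-05. Check: 0.1067 m is already in m. 1 point = 0.00035277778 m, so 3.179 point = 3.179 * 0.00035277778 = 0.0011214806 m. Sum: 0.1067 + 0.0011214806 = 0.10782148 m. 1 nautical_mile = 1852 m, so 0.10782148 m = 0.10782148 / 1852 = 5.8218942e-05 nautical_mile ≈ 5.822e-05 nautical_mile (4 s.f.).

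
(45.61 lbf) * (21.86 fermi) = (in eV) 1 lbf = 4.4482216 N, so 45.61 lbf = 45.61 * 4.4482216 = 202.88339 N. 1 fermi = 1e-15 m, so 21.86 fermi = 21.86 * 1e-15 = 2.186e-14 m. Combine: 202.88339 N * 2.186e-14 m = 4.4350309e-12 J. 1 eV = 1.6021766e-19 J, so 4.4350309e-12 J = 4.4350309e-12 / 1.6021766e-19 = 27681285 eV ≈ 2.768e+07 eV (4 s.f.). Final answer: 2.768e+07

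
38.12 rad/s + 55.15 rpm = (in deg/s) 2515. Check: 38.12 rad/s is already in rad/s. 1 rpm = 0.10471976 rad/s, so 55.15 rpm = 55.15 * 0.10471976 = 5.7752945 rad/s. Sum: 38.12 + 5.7752945 = 43.895294 rad/s. 1 deg/s = 0.017453293 rad/s, so 43.895294 rad/s = 43.895294 / 0.017453293 = 2515.0151 deg/s ≈ 2515 deg/s (4 s.f.).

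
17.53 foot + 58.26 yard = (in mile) 0.03642. Check: 1 foot = 0.3048 m, so 17.53 foot = 17.53 * 0.3048 = 5.343144 m. 1 yard = 0.9144 m, so 58.26 yard = 58.26 * 0.9144 = 53.272944 m. Sum: 5.343144 + 53.272944 = 58.616088 m. 1 mile = 1609.344 m, so 58.616088 m = 58.616088 / 1609.344 = 0.036422348 mile ≈ 0.03642 mile (4 s.f.).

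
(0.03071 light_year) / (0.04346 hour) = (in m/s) 1 light_year = 9.4607305e+15 m, so 0.03071 light_year = 0.03071 * 9.4607305e+15 = 2.9053903e+14 m. 1 hour = 3600 s, so 0.04346 hour = 0.04346 * 3600 = 156.456 s. Combine: 2.9053903e+14 m / 156.456 s = 1.8570015e+12 m/s. Result: 1.8570015e+12 m/s ≈ 1.857e+12 m/s (4 s.f.). Final answer: 1.857e+12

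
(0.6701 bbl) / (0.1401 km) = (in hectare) 1 bbl = 0.15898729 m^3, so 0.6701 bbl = 0.6701 * 0.15898729 = 0.10653739 m^3. 1 km = 1000 m, so 0.1401 km = 0.1401 * 1000 = 140.1 m. Combine: 0.10653739 m^3 / 140.1 m = 0.00076043816 m^2. 1 hectare = 10000 m^2, so 0.00076043816 m^2 = 0.00076043816 / 10000 = 7.6043816e-08 hectare ≈ 7.604e-08 hectare (4 s.f.). Final answer: 7.604e-08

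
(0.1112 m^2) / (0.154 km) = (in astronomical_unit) 0.1112 m^2 is already in m^2. 1 km = 1000 m, so 0.154 km = 0.154 * 1000 = 154 m. Combine: 0.1112 m^2 / 154 m = 0.00072207792 m. 1 astronomical_unit = 1.4959787e+11 m, so 0.00072207792 m = 0.00072207792 / 1.4959787e+11 = 4.8267928e-15 astronomical_unit ≈ 4.827e-15 astronomical_unit (4 s.f.). Final answer: 4.827e-15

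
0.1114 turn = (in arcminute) 2406. Check: 1 turn = 6.2831853 rad, so 0.1114 turn = 0.1114 * 6.2831853 = 0.69994684 rad. 1 arcminute = 0.00029088821 rad, so 0.69994684 rad = 0.69994684 / 0.00029088821 = 2406.24 arcminute ≈ 2406 arcminute (4 s.f.).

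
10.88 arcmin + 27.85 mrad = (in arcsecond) 6397. Check: 1 arcmin = 0.00029088821 rad, so 10.88 arcmin = 10.88 * 0.00029088821 = 0.0031648637 rad. 1 mrad = 0.001 rad, so 27.85 mrad = 27.85 * 0.001 = 0.02785 rad. Sum: 0.0031648637 + 0.02785 = 0.031014864 rad. 1 arcsecond = 4.8481368e-06 rad, so 0.031014864 rad = 0.031014864 / 4.8481368e-06 = 6397.2749 arcsecond ≈ 6397 arcsecond (4 s.f.).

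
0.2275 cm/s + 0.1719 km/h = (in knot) 0.09724. Check: 1 cm/s = 0.01 m/s, so 0.2275 cm/s = 0.2275 * 0.01 = 0.002275 m/s. 1 km/h = 0.27777778 m/s, so 0.1719 km/h = 0.1719 * 0.27777778 = 0.04775 m/s. Sum: 0.002275 + 0.04775 = 0.050025 m/s. 1 knot = 0.51444444 m/s, so 0.050025 m/s = 0.050025 / 0.51444444 = 0.097240821 knot ≈ 0.09724 knot (4 s.f.).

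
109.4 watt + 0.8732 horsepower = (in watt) 109.4 watt = 109.4 W. 1 horsepower = 745.69987 W, so 0.8732 horsepower = 0.8732 * 745.69987 = 651.14513 W. Sum: 109.4 + 651.14513 = 760.54513 W. 760.54513 W = 760.54513 watt ≈ 760.5 watt (4 s.f.). Final answer: 760.5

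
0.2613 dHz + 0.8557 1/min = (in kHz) 1 dHz = 0.1 Hz, so 0.2613 dHz = 0.2613 * 0.1 = 0.02613 Hz. 1 1/min = 0.016666667 Hz, so 0.8557 1/min = 0.8557 * 0.016666667 = 0.014261667 Hz. Sum: 0.02613 + 0.014261667 = 0.040391667 Hz. 1 kHz = 1000 Hz, so 0.040391667 Hz = 0.040391667 / 1000 = 4.0391667e-05 kHz ≈ 4.039e-05 kHz (4 s.f.). Final answer: 4.039e-05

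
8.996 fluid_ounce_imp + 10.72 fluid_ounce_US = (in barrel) 1 fluid_ounce_imp = 2.8413063e-05 m^3, so 8.996 fluid_ounce_imp = 8.996 * 2.8413063e-05 = 0.00025560391 m^3. 1 fluid_ounce_US = 2.957353e-05 m^3, so 10.72 fluid_ounce_US = 10.72 * 2.957353e-05 = 0.00031702824 m^3. Sum: 0.00025560391 + 0.00031702824 = 0.00057263215 m^3. 1 barrel = 0.15898729 m^3, so 0.00057263215 m^3 = 0.00057263215 / 0.15898729 = 0.0036017478 barrel ≈ 0.003602 barrel (4 s.f.). Final answer: 0.003602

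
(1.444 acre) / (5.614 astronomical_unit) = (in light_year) 1 acre = 4046.8564 m^2, so 1.444 acre = 1.444 * 4046.8564 = 5843.6607 m^2. 1 astronomical_unit = 1.4959787e+11 m, so 5.614 astronomical_unit = 5.614 * 1.4959787e+11 = 8.3984245e+11 m. Combine: 5843.6607 m^2 / 8.3984245e+11 m = 6.958044e-09 m. 1 light_year = 9.4607305e+15 m, so 6.958044e-09 m = 6.958044e-09 / 9.4607305e+15 = 7.3546583e-25 light_year ≈ 7.355e-25 light_year (4 s.f.). Final answer: 7.355e-25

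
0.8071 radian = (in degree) 46.24. Check: 0.8071 radian = 0.8071 rad. 1 degree = 0.017453293 rad, so 0.8071 rad = 0.8071 / 0.017453293 = 46.243424 degree ≈ 46.24 degree (4 s.f.).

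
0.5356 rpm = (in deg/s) 1 rpm = 0.10471976 rad/s, so 0.5356 rpm = 0.5356 * 0.10471976 = 0.056087901 rad/s. 1 deg/s = 0.017453293 rad/s, so 0.056087901 rad/s = 0.056087901 / 0.017453293 = 3.2136 deg/s ≈ 3.214 deg/s (4 s.f.). Final answer: 3.214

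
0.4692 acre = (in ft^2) 2.044e+04. Check: 1 acre = 4046.8564 m^2, so 0.4692 acre = 0.4692 * 4046.8564 = 1898.785 m^2. 1 ft^2 = 0.09290304 m^2, so 1898.785 m^2 = 1898.785 / 0.09290304 = 20438.352 ft^2 ≈ 2.044e+04 ft^2 (4 s.f.).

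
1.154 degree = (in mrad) 1 degree = 0.017453293 rad, so 1.154 degree = 1.154 * 0.017453293 = 0.0201411 rad. 1 mrad = 0.001 rad, so 0.0201411 rad = 0.0201411 / 0.001 = 20.1411 mrad ≈ 20.14 mrad (4 s.f.). Final answer: 20.14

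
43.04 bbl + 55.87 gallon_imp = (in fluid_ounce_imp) 1 bbl = 0.15898729 m^3, so 43.04 bbl = 43.04 * 0.15898729 = 6.8428132 m^3. 1 gallon_imp = 0.00454609 m^3, so 55.87 gallon_imp = 55.87 * 0.00454609 = 0.25399005 m^3. Sum: 6.8428132 + 0.25399005 = 7.0968032 m^3. 1 fluid_ounce_imp = 2.8413063e-05 m^3, so 7.0968032 m^3 = 7.0968032 / 2.8413063e-05 = 249772.56 fluid_ounce_imp ≈ 2.498e+05 fluid_ounce_imp (4 s.f.). Final answer: 2.498e+05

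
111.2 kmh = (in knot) 1 kmh = 0.27777778 m/s, so 111.2 kmh = 111.2 * 0.27777778 = 30.888889 m/s. 1 knot = 0.51444444 m/s, so 30.888889 m/s = 30.888889 / 0.51444444 = 60.043197 knot ≈ 60.04 knot (4 s.f.). Final answer: 60.04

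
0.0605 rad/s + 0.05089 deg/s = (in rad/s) 0.06139. Check: 0.0605 rad/s is already in rad/s. 1 deg/s = 0.017453293 rad/s, so 0.05089 deg/s = 0.05089 * 0.017453293 = 0.00088819806 rad/s. Sum: 0.0605 + 0.00088819806 = 0.061388198 rad/s. Result: 0.061388198 rad/s ≈ 0.06139 rad/s (4 s.f.).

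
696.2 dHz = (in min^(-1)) 1 dHz = 0.1 Hz, so 696.2 dHz = 696.2 * 0.1 = 69.62 Hz. 1 min^(-1) = 0.016666667 Hz, so 69.62 Hz = 69.62 / 0.016666667 = 4177.2 min^(-1) ≈ 4177 min^(-1) (4 s.f.). Final answer: 4177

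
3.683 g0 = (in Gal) 3612. Check: 1 g0 = 9.80665 m/s^2, so 3.683 g0 = 3.683 * 9.80665 = 36.117892 m/s^2. 1 Gal = 0.01 m/s^2, so 36.117892 m/s^2 = 36.117892 / 0.01 = 3611.7892 Gal ≈ 3612 Gal (4 s.f.).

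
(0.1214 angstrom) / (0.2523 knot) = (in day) 1 angstrom = 1e-10 m, so 0.1214 angstrom = 0.1214 * 1e-10 = 1.214e-11 m. 1 knot = 0.51444444 m/s, so 0.2523 knot = 0.2523 * 0.51444444 = 0.12979433 m/s. Combine: 1.214e-11 m / 0.12979433 m/s = 9.3532589e-11 s. 1 day = 86400 s, so 9.3532589e-11 s = 9.3532589e-11 / 86400 = 1.0825531e-15 day ≈ 1.083e-15 day (4 s.f.). Final answer: 1.083e-15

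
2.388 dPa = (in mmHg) 1 dPa = 0.1 Pa, so 2.388 dPa = 2.388 * 0.1 = 0.2388 Pa. 1 mmHg = 133.32237 Pa, so 0.2388 Pa = 0.2388 / 133.32237 = 0.0017911473 mmHg ≈ 0.001791 mmHg (4 s.f.). Final answer: 0.001791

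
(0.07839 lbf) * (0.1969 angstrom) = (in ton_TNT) 1.641e-21. Check: 1 lbf = 4.4482216 N, so 0.07839 lbf = 0.07839 * 4.4482216 = 0.34869609 N. 1 angstrom = 1e-10 m, so 0.1969 angstrom = 0.1969 * 1e-10 = 1.969e-11 m. Combine: 0.34869609 N * 1.969e-11 m = 6.8658261e-12 J. 1 ton_TNT = 4.184e+09 J, so 6.8658261e-12 J = 6.8658261e-12 / 4.184e+09 = 1.6409718e-21 ton_TNT ≈ 1.641e-21 ton_TNT (4 s.f.).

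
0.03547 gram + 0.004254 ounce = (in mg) 156.1. Check: 1 gram = 0.001 kg, so 0.03547 gram = 0.03547 * 0.001 = 3.547e-05 kg. 1 ounce = 0.028349523 kg, so 0.004254 ounce = 0.004254 * 0.028349523 = 0.00012059887 kg. Sum: 3.547e-05 + 0.00012059887 = 0.00015606887 kg. 1 mg = 1e-06 kg, so 0.00015606887 kg = 0.00015606887 / 1e-06 = 156.06887 mg ≈ 156.1 mg (4 s.f.).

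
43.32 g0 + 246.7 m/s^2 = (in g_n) 1 g0 = 9.80665 m/s^2, so 43.32 g0 = 43.32 * 9.80665 = 424.82408 m/s^2. 246.7 m/s^2 is already in m/s^2. Sum: 424.82408 + 246.7 = 671.52408 m/s^2. 1 g_n = 9.80665 m/s^2, so 671.52408 m/s^2 = 671.52408 / 9.80665 = 68.476399 g_n ≈ 68.48 g_n (4 s.f.). Final answer: 68.48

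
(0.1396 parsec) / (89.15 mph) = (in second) 1 parsec = 3.0856776e+16 m, so 0.1396 parsec = 0.1396 * 3.0856776e+16 = 4.3076059e+15 m. 1 mph = 0.44704 m/s, so 89.15 mph = 89.15 * 0.44704 = 39.853616 m/s. Combine: 4.3076059e+15 m / 39.853616 m/s = 1.080857e+14 s. 1.080857e+14 s = 1.080857e+14 second ≈ 1.081e+14 second (4 s.f.). Final answer: 1.081e+14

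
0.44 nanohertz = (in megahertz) 1 nanohertz = 1e-09 Hz, so 0.44 nanohertz = 0.44 * 1e-09 = 4.4e-10 Hz. 1 megahertz = 1000000 Hz, so 4.4e-10 Hz = 4.4e-10 / 1000000 = 4.4e-16 megahertz. Final answer: 4.4e-16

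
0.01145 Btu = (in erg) 1.208e+08. Check: 1 Btu = 1055.0559 J, so 0.01145 Btu = 0.01145 * 1055.0559 = 12.08039 J. 1 erg = 1e-07 J, so 12.08039 J = 12.08039 / 1e-07 = 1.208039e+08 erg ≈ 1.208e+08 erg (4 s.f.).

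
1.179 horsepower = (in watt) 879.2. Check: 1 horsepower = 745.69987 W, so 1.179 horsepower = 1.179 * 745.69987 = 879.18015 W. 879.18015 W = 879.18015 watt ≈ 879.2 watt (4 s.f.).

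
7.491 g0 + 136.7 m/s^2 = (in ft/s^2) 1 g0 = 9.80665 m/s^2, so 7.491 g0 = 7.491 * 9.80665 = 73.461615 m/s^2. 136.7 m/s^2 is already in m/s^2. Sum: 73.461615 + 136.7 = 210.16162 m/s^2. 1 ft/s^2 = 0.3048 m/s^2, so 210.16162 m/s^2 = 210.16162 / 0.3048 = 689.50661 ft/s^2 ≈ 689.5 ft/s^2 (4 s.f.). Final answer: 689.5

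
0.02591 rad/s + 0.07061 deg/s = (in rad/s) 0.02714. Check: 0.02591 rad/s is already in rad/s. 1 deg/s = 0.017453293 rad/s, so 0.07061 deg/s = 0.07061 * 0.017453293 = 0.001232377 rad/s. Sum: 0.02591 + 0.001232377 = 0.027142377 rad/s. Result: 0.027142377 rad/s ≈ 0.02714 rad/s (4 s.f.).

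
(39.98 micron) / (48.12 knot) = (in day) 1 micron = 1e-06 m, so 39.98 micron = 39.98 * 1e-06 = 3.998e-05 m. 1 knot = 0.51444444 m/s, so 48.12 knot = 48.12 * 0.51444444 = 24.755067 m/s. Combine: 3.998e-05 m / 24.755067 m/s = 1.6150229e-06 s. 1 day = 86400 s, so 1.6150229e-06 s = 1.6150229e-06 / 86400 = 1.8692395e-11 day ≈ 1.869e-11 day (4 s.f.). Final answer: 1.869e-11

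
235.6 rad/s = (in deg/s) 1 deg/s = 0.017453293 rad/s, so 235.6 rad/s = 235.6 / 0.017453293 = 13498.886 deg/s ≈ 1.35e+04 deg/s (4 s.f.). Final answer: 1.35e+04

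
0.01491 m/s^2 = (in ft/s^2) 1 ft/s^2 = 0.3048 m/s^2, so 0.01491 m/s^2 = 0.01491 / 0.3048 = 0.048917323 ft/s^2 ≈ 0.04892 ft/s^2 (4 s.f.). Final answer: 0.04892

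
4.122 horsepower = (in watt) 1 horsepower = 745.69987 W, so 4.122 horsepower = 4.122 * 745.69987 = 3073.7749 W. 3073.7749 W = 3073.7749 watt ≈ 3074 watt (4 s.f.). Final answer: 3074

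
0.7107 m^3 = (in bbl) 4.47. Check: 1 bbl = 0.15898729 m^3, so 0.7107 m^3 = 0.7107 / 0.15898729 = 4.4701685 bbl ≈ 4.47 bbl (4 s.f.).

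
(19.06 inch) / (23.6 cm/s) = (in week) 3.392e-06. Check: 1 inch = 0.0254 m, so 19.06 inch = 19.06 * 0.0254 = 0.484124 m. 1 cm/s = 0.01 m/s, so 23.6 cm/s = 23.6 * 0.01 = 0.236 m/s. Combine: 0.484124 m / 0.236 m/s = 2.0513729 s. 1 week = 604800 s, so 2.0513729 s = 2.0513729 / 604800 = 3.3918202e-06 week ≈ 3.392e-06 week (4 s.f.).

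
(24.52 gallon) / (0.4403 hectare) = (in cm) 0.002108. Check: 1 gallon = 0.0037854118 m^3, so 24.52 gallon = 24.52 * 0.0037854118 = 0.092818297 m^3. 1 hectare = 10000 m^2, so 0.4403 hectare = 0.4403 * 10000 = 4403 m^2. Combine: 0.092818297 m^3 / 4403 m^2 = 2.1080694e-05 m. 1 cm = 0.01 m, so 2.1080694e-05 m = 2.1080694e-05 / 0.01 = 0.0021080694 cm ≈ 0.002108 cm (4 s.f.).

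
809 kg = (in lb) 1784. Check: 1 lb = 0.45359237 kg, so 809 kg = 809 / 0.45359237 = 1783.5397 lb ≈ 1784 lb (4 s.f.).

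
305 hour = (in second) 1.098e+06. Check: 1 hour = 3600 s, so 305 hour = 305 * 3600 = 1098000 s. 1098000 s = 1098000 second ≈ 1.098e+06 second (4 s.f.).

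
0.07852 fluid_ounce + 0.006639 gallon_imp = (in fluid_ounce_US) 1 fluid_ounce = 2.957353e-05 m^3, so 0.07852 fluid_ounce = 0.07852 * 2.957353e-05 = 2.3221135e-06 m^3. 1 gallon_imp = 0.00454609 m^3, so 0.006639 gallon_imp = 0.006639 * 0.00454609 = 3.0181492e-05 m^3. Sum: 2.3221135e-06 + 3.0181492e-05 = 3.2503605e-05 m^3. 1 fluid_ounce_US = 2.957353e-05 m^3, so 3.2503605e-05 m^3 = 3.2503605e-05 / 2.957353e-05 = 1.0990776 fluid_ounce_US ≈ 1.099 fluid_ounce_US (4 s.f.). Final answer: 1.099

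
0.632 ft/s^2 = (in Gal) 19.26. Check: 1 ft/s^2 = 0.3048 m/s^2, so 0.632 ft/s^2 = 0.632 * 0.3048 = 0.1926336 m/s^2. 1 Gal = 0.01 m/s^2, so 0.1926336 m/s^2 = 0.1926336 / 0.01 = 19.26336 Gal ≈ 19.26 Gal (4 s.f.).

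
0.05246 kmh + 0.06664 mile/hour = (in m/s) 0.04436. Check: 1 kmh = 0.27777778 m/s, so 0.05246 kmh = 0.05246 * 0.27777778 = 0.014572222 m/s. 1 mile/hour = 0.44704 m/s, so 0.06664 mile/hour = 0.06664 * 0.44704 = 0.029790746 m/s. Sum: 0.014572222 + 0.029790746 = 0.044362968 m/s. Result: 0.044362968 m/s ≈ 0.04436 m/s (4 s.f.).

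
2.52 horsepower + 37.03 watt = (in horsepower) 2.57. Check: 1 horsepower = 745.69987 W, so 2.52 horsepower = 2.52 * 745.69987 = 1879.1637 W. 37.03 watt = 37.03 W. Sum: 1879.1637 + 37.03 = 1916.1937 W. 1 horsepower = 745.69987 W, so 1916.1937 W = 1916.1937 / 745.69987 = 2.569658 horsepower ≈ 2.57 horsepower (4 s.f.).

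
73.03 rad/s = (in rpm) 697.4. Check: 1 rpm = 0.10471976 rad/s, so 73.03 rad/s = 73.03 / 0.10471976 = 697.38513 rpm ≈ 697.4 rpm (4 s.f.).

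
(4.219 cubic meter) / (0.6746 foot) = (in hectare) 4.219 cubic meter = 4.219 m^3. 1 foot = 0.3048 m, so 0.6746 foot = 0.6746 * 0.3048 = 0.20561808 m. Combine: 4.219 m^3 / 0.20561808 m = 20.518624 m^2. 1 hectare = 10000 m^2, so 20.518624 m^2 = 20.518624 / 10000 = 0.0020518624 hectare ≈ 0.002052 hectare (4 s.f.). Final answer: 0.002052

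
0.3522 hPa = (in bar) 0.0003522. Check: 1 hPa = 100 Pa, so 0.3522 hPa = 0.3522 * 100 = 35.22 Pa. 1 bar = 100000 Pa, so 35.22 Pa = 35.22 / 100000 = 0.0003522 bar.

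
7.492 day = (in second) 1 day = 86400 s, so 7.492 day = 7.492 * 86400 = 647308.8 s. 647308.8 s = 647308.8 second ≈ 6.473e+05 second (4 s.f.). Final answer: 6.473e+05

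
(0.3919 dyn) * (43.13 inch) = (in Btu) 4.069e-09. Check: 1 dyn = 1e-05 N, so 0.3919 dyn = 0.3919 * 1e-05 = 3.919e-06 N. 1 inch = 0.0254 m, so 43.13 inch = 43.13 * 0.0254 = 1.095502 m. Combine: 3.919e-06 N * 1.095502 m = 4.2932723e-06 J. 1 Btu = 1055.0559 J, so 4.2932723e-06 J = 4.2932723e-06 / 1055.0559 = 4.069237e-09 Btu ≈ 4.069e-09 Btu (4 s.f.).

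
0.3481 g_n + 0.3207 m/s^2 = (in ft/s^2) 12.25. Check: 1 g_n = 9.80665 m/s^2, so 0.3481 g_n = 0.3481 * 9.80665 = 3.4136949 m/s^2. 0.3207 m/s^2 is already in m/s^2. Sum: 3.4136949 + 0.3207 = 3.7343949 m/s^2. 1 ft/s^2 = 0.3048 m/s^2, so 3.7343949 m/s^2 = 3.7343949 / 0.3048 = 12.251952 ft/s^2 ≈ 12.25 ft/s^2 (4 s.f.).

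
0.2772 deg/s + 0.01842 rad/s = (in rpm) 1 deg/s = 0.017453293 rad/s, so 0.2772 deg/s = 0.2772 * 0.017453293 = 0.0048380527 rad/s. 0.01842 rad/s is already in rad/s. Sum: 0.0048380527 + 0.01842 = 0.023258053 rad/s. 1 rpm = 0.10471976 rad/s, so 0.023258053 rad/s = 0.023258053 / 0.10471976 = 0.22209804 rpm ≈ 0.2221 rpm (4 s.f.). Final answer: 0.2221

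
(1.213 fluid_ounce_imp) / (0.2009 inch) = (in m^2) 0.006754. Check: 1 fluid_ounce_imp = 2.8413063e-05 m^3, so 1.213 fluid_ounce_imp = 1.213 * 2.8413063e-05 = 3.4465045e-05 m^3. 1 inch = 0.0254 m, so 0.2009 inch = 0.2009 * 0.0254 = 0.00510286 m. Combine: 3.4465045e-05 m^3 / 0.00510286 m = 0.0067540644 m^2. Result: 0.0067540644 m^2 ≈ 0.006754 m^2 (4 s.f.).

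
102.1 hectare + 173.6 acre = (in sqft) 1.855e+07. Check: 1 hectare = 10000 m^2, so 102.1 hectare = 102.1 * 10000 = 1021000 m^2. 1 acre = 4046.8564 m^2, so 173.6 acre = 173.6 * 4046.8564 = 702534.27 m^2. Sum: 1021000 + 702534.27 = 1723534.3 m^2. 1 sqft = 0.09290304 m^2, so 1723534.3 m^2 = 1723534.3 / 0.09290304 = 18551969 sqft ≈ 1.855e+07 sqft (4 s.f.).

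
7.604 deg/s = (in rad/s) 1 deg/s = 0.017453293 rad/s, so 7.604 deg/s = 7.604 * 0.017453293 = 0.13271484 rad/s. Result: 0.13271484 rad/s ≈ 0.1327 rad/s (4 s.f.). Final answer: 0.1327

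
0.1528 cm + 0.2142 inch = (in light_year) 7.366e-19. Check: 1 cm = 0.01 m, so 0.1528 cm = 0.1528 * 0.01 = 0.001528 m. 1 inch = 0.0254 m, so 0.2142 inch = 0.2142 * 0.0254 = 0.00544068 m. Sum: 0.001528 + 0.00544068 = 0.00696868 m. 1 light_year = 9.4607305e+15 m, so 0.00696868 m = 0.00696868 / 9.4607305e+15 = 7.3659006e-19 light_year ≈ 7.366e-19 light_year (4 s.f.).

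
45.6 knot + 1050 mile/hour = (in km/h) 1 knot = 0.51444444 m/s, so 45.6 knot = 45.6 * 0.51444444 = 23.458667 m/s. 1 mile/hour = 0.44704 m/s, so 1050 mile/hour = 1050 * 0.44704 = 469.392 m/s. Sum: 23.458667 + 469.392 = 492.85067 m/s. 1 km/h = 0.27777778 m/s, so 492.85067 m/s = 492.85067 / 0.27777778 = 1774.2624 km/h ≈ 1774 km/h (4 s.f.). Final answer: 1774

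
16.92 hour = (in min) 1015. Check: 1 hour = 3600 s, so 16.92 hour = 16.92 * 3600 = 60912 s. 1 min = 60 s, so 60912 s = 60912 / 60 = 1015.2 min ≈ 1015 min (4 s.f.).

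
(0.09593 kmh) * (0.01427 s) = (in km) 3.803e-07. Check: 1 kmh = 0.27777778 m/s, so 0.09593 kmh = 0.09593 * 0.27777778 = 0.026647222 m/s. 0.01427 s is already in s. Combine: 0.026647222 m/s * 0.01427 s = 0.00038025586 m. 1 km = 1000 m, so 0.00038025586 m = 0.00038025586 / 1000 = 3.8025586e-07 km ≈ 3.803e-07 km (4 s.f.).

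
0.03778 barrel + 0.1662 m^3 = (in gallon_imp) 37.88. Check: 1 barrel = 0.15898729 m^3, so 0.03778 barrel = 0.03778 * 0.15898729 = 0.00600654 m^3. 0.1662 m^3 is already in m^3. Sum: 0.00600654 + 0.1662 = 0.17220654 m^3. 1 gallon_imp = 0.00454609 m^3, so 0.17220654 m^3 = 0.17220654 / 0.00454609 = 37.880143 gallon_imp ≈ 37.88 gallon_imp (4 s.f.).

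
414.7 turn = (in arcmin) 1 turn = 6.2831853 rad, so 414.7 turn = 414.7 * 6.2831853 = 2605.6369 rad. 1 arcmin = 0.00029088821 rad, so 2605.6369 rad = 2605.6369 / 0.00029088821 = 8957520 arcmin ≈ 8.958e+06 arcmin (4 s.f.). Final answer: 8.958e+06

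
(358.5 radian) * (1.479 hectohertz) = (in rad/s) 358.5 radian = 358.5 rad. 1 hectohertz = 100 Hz, so 1.479 hectohertz = 1.479 * 100 = 147.9 Hz. Combine: 358.5 rad * 147.9 Hz = 53022.15 rad/s. Result: 53022.15 rad/s ≈ 5.302e+04 rad/s (4 s.f.). Final answer: 5.302e+04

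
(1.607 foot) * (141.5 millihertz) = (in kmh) 0.2495. Check: 1 foot = 0.3048 m, so 1.607 foot = 1.607 * 0.3048 = 0.4898136 m. 1 millihertz = 0.001 Hz, so 141.5 millihertz = 141.5 * 0.001 = 0.1415 Hz. Combine: 0.4898136 m * 0.1415 Hz = 0.069308624 m/s. 1 kmh = 0.27777778 m/s, so 0.069308624 m/s = 0.069308624 / 0.27777778 = 0.24951105 kmh ≈ 0.2495 kmh (4 s.f.).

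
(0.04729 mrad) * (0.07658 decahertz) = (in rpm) 0.0003458. Check: 1 mrad = 0.001 rad, so 0.04729 mrad = 0.04729 * 0.001 = 4.729e-05 rad. 1 decahertz = 10 Hz, so 0.07658 decahertz = 0.07658 * 10 = 0.7658 Hz. Combine: 4.729e-05 rad * 0.7658 Hz = 3.6214682e-05 rad/s. 1 rpm = 0.10471976 rad/s, so 3.6214682e-05 rad/s = 3.6214682e-05 / 0.10471976 = 0.00034582474 rpm ≈ 0.0003458 rpm (4 s.f.).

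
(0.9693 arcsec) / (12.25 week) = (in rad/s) 1 arcsec = 4.8481368e-06 rad, so 0.9693 arcsec = 0.9693 * 4.8481368e-06 = 4.699299e-06 rad. 1 week = 604800 s, so 12.25 week = 12.25 * 604800 = 7408800 s. Combine: 4.699299e-06 rad / 7408800 s = 6.3428612e-13 rad/s. Result: 6.3428612e-13 rad/s ≈ 6.343e-13 rad/s (4 s.f.). Final answer: 6.343e-13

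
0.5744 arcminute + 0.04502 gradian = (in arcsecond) 1 arcminute = 0.00029088821 rad, so 0.5744 arcminute = 0.5744 * 0.00029088821 = 0.00016708619 rad. 1 gradian = 0.015707963 rad, so 0.04502 gradian = 0.04502 * 0.015707963 = 0.00070717251 rad. Sum: 0.00016708619 + 0.00070717251 = 0.00087425869 rad. 1 arcsecond = 4.8481368e-06 rad, so 0.00087425869 rad = 0.00087425869 / 4.8481368e-06 = 180.3288 arcsecond ≈ 180.3 arcsecond (4 s.f.). Final answer: 180.3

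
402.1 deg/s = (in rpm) 67.02. Check: 1 deg/s = 0.017453293 rad/s, so 402.1 deg/s = 402.1 * 0.017453293 = 7.0179689 rad/s. 1 rpm = 0.10471976 rad/s, so 7.0179689 rad/s = 7.0179689 / 0.10471976 = 67.016667 rpm ≈ 67.02 rpm (4 s.f.).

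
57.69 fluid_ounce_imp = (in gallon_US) 1 fluid_ounce_imp = 2.8413063e-05 m^3, so 57.69 fluid_ounce_imp = 57.69 * 2.8413063e-05 = 0.0016391496 m^3. 1 gallon_US = 0.0037854118 m^3, so 0.0016391496 m^3 = 0.0016391496 / 0.0037854118 = 0.43301751 gallon_US ≈ 0.433 gallon_US (4 s.f.). Final answer: 0.433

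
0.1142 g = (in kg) 0.0001142. Check: 1 g = 0.001 kg, so 0.1142 g = 0.1142 * 0.001 = 0.0001142 kg. Result: 0.0001142 kg.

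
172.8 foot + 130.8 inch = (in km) 1 foot = 0.3048 m, so 172.8 foot = 172.8 * 0.3048 = 52.66944 m. 1 inch = 0.0254 m, so 130.8 inch = 130.8 * 0.0254 = 3.32232 m. Sum: 52.66944 + 3.32232 = 55.99176 m. 1 km = 1000 m, so 55.99176 m = 55.99176 / 1000 = 0.05599176 km ≈ 0.05599 km (4 s.f.). Final answer: 0.05599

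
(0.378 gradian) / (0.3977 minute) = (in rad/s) 1 gradian = 0.015707963 rad, so 0.378 gradian = 0.378 * 0.015707963 = 0.0059376101 rad. 1 minute = 60 s, so 0.3977 minute = 0.3977 * 60 = 23.862 s. Combine: 0.0059376101 rad / 23.862 s = 0.0002488312 rad/s. Result: 0.0002488312 rad/s ≈ 0.0002488 rad/s (4 s.f.). Final answer: 0.0002488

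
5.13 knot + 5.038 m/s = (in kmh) 27.64. Check: 1 knot = 0.51444444 m/s, so 5.13 knot = 5.13 * 0.51444444 = 2.6391 m/s. 5.038 m/s is already in m/s. Sum: 2.6391 + 5.038 = 7.6771 m/s. 1 kmh = 0.27777778 m/s, so 7.6771 m/s = 7.6771 / 0.27777778 = 27.63756 kmh ≈ 27.64 kmh (4 s.f.).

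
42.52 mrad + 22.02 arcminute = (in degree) 2.803. Check: 1 mrad = 0.001 rad, so 42.52 mrad = 42.52 * 0.001 = 0.04252 rad. 1 arcminute = 0.00029088821 rad, so 22.02 arcminute = 22.02 * 0.00029088821 = 0.0064053584 rad. Sum: 0.04252 + 0.0064053584 = 0.048925358 rad. 1 degree = 0.017453293 rad, so 0.048925358 rad = 0.048925358 / 0.017453293 = 2.8032165 degree ≈ 2.803 degree (4 s.f.).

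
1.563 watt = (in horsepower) 1.563 watt = 1.563 W. 1 horsepower = 745.69987 W, so 1.563 W = 1.563 / 745.69987 = 0.0020960175 horsepower ≈ 0.002096 horsepower (4 s.f.). Final answer: 0.002096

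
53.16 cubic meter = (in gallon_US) 53.16 cubic meter = 53.16 m^3. 1 gallon_US = 0.0037854118 m^3, so 53.16 m^3 = 53.16 / 0.0037854118 = 14043.386 gallon_US ≈ 1.404e+04 gallon_US (4 s.f.). Final answer: 1.404e+04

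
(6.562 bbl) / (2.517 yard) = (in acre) 1 bbl = 0.15898729 m^3, so 6.562 bbl = 6.562 * 0.15898729 = 1.0432746 m^3. 1 yard = 0.9144 m, so 2.517 yard = 2.517 * 0.9144 = 2.3015448 m. Combine: 1.0432746 m^3 / 2.3015448 m = 0.45329321 m^2. 1 acre = 4046.8564 m^2, so 0.45329321 m^2 = 0.45329321 / 4046.8564 = 0.00011201119 acre ≈ 0.000112 acre (4 s.f.). Final answer: 0.000112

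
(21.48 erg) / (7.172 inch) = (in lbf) 1 erg = 1e-07 J, so 21.48 erg = 21.48 * 1e-07 = 2.148e-06 J. 1 inch = 0.0254 m, so 7.172 inch = 7.172 * 0.0254 = 0.1821688 m. Combine: 2.148e-06 J / 0.1821688 m = 1.1791262e-05 N. 1 lbf = 4.4482216 N, so 1.1791262e-05 N = 1.1791262e-05 / 4.4482216 = 2.6507811e-06 lbf ≈ 2.651e-06 lbf (4 s.f.). Final answer: 2.651e-06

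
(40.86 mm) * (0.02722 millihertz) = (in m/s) 1 mm = 0.001 m, so 40.86 mm = 40.86 * 0.001 = 0.04086 m. 1 millihertz = 0.001 Hz, so 0.02722 millihertz = 0.02722 * 0.001 = 2.722e-05 Hz. Combine: 0.04086 m * 2.722e-05 Hz = 1.1122092e-06 m/s. Result: 1.1122092e-06 m/s ≈ 1.112e-06 m/s (4 s.f.). Final answer: 1.112e-06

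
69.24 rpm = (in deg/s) 415.4. Check: 1 rpm = 0.10471976 rad/s, so 69.24 rpm = 69.24 * 0.10471976 = 7.2507958 rad/s. 1 deg/s = 0.017453293 rad/s, so 7.2507958 rad/s = 7.2507958 / 0.017453293 = 415.44 deg/s ≈ 415.4 deg/s (4 s.f.).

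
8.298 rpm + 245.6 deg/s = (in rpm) 49.23. Check: 1 rpm = 0.10471976 rad/s, so 8.298 rpm = 8.298 * 0.10471976 = 0.86896453 rad/s. 1 deg/s = 0.017453293 rad/s, so 245.6 deg/s = 245.6 * 0.017453293 = 4.2865286 rad/s. Sum: 0.86896453 + 4.2865286 = 5.1554932 rad/s. 1 rpm = 0.10471976 rad/s, so 5.1554932 rad/s = 5.1554932 / 0.10471976 = 49.231333 rpm ≈ 49.23 rpm (4 s.f.).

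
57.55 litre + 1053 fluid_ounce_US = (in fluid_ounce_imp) 3121. Check: 1 litre = 0.001 m^3, so 57.55 litre = 57.55 * 0.001 = 0.05755 m^3. 1 fluid_ounce_US = 2.957353e-05 m^3, so 1053 fluid_ounce_US = 1053 * 2.957353e-05 = 0.031140927 m^3. Sum: 0.05755 + 0.031140927 = 0.088690927 m^3. 1 fluid_ounce_imp = 2.8413063e-05 m^3, so 0.088690927 m^3 = 0.088690927 / 2.8413063e-05 = 3121.4842 fluid_ounce_imp ≈ 3121 fluid_ounce_imp (4 s.f.).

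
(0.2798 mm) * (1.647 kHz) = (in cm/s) 46.08. Check: 1 mm = 0.001 m, so 0.2798 mm = 0.2798 * 0.001 = 0.0002798 m. 1 kHz = 1000 Hz, so 1.647 kHz = 1.647 * 1000 = 1647 Hz. Combine: 0.0002798 m * 1647 Hz = 0.4608306 m/s. 1 cm/s = 0.01 m/s, so 0.4608306 m/s = 0.4608306 / 0.01 = 46.08306 cm/s ≈ 46.08 cm/s (4 s.f.).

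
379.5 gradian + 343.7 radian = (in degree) 2.003e+04. Check: 1 gradian = 0.015707963 rad, so 379.5 gradian = 379.5 * 0.015707963 = 5.9611721 rad. 343.7 radian = 343.7 rad. Sum: 5.9611721 + 343.7 = 349.66117 rad. 1 degree = 0.017453293 rad, so 349.66117 rad = 349.66117 / 0.017453293 = 20034.109 degree ≈ 2.003e+04 degree (4 s.f.).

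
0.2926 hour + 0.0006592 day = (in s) 1 hour = 3600 s, so 0.2926 hour = 0.2926 * 3600 = 1053.36 s. 1 day = 86400 s, so 0.0006592 day = 0.0006592 * 86400 = 56.95488 s. Sum: 1053.36 + 56.95488 = 1110.3149 s. Result: 1110.3149 s ≈ 1110 s (4 s.f.). Final answer: 1110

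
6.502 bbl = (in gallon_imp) 1 bbl = 0.15898729 m^3, so 6.502 bbl = 6.502 * 0.15898729 = 1.0337354 m^3. 1 gallon_imp = 0.00454609 m^3, so 1.0337354 m^3 = 1.0337354 / 0.00454609 = 227.39 gallon_imp ≈ 227.4 gallon_imp (4 s.f.). Final answer: 227.4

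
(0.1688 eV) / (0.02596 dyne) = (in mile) 1 eV = 1.6021766e-19 J, so 0.1688 eV = 0.1688 * 1.6021766e-19 = 2.7044742e-20 J. 1 dyne = 1e-05 N, so 0.02596 dyne = 0.02596 * 1e-05 = 2.596e-07 N. Combine: 2.7044742e-20 J / 2.596e-07 N = 1.0417851e-13 m. 1 mile = 1609.344 m, so 1.0417851e-13 m = 1.0417851e-13 / 1609.344 = 6.4733526e-17 mile ≈ 6.473e-17 mile (4 s.f.). Final answer: 6.473e-17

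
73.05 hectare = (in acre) 1 hectare = 10000 m^2, so 73.05 hectare = 73.05 * 10000 = 730500 m^2. 1 acre = 4046.8564 m^2, so 730500 m^2 = 730500 / 4046.8564 = 180.51048 acre ≈ 180.5 acre (4 s.f.). Final answer: 180.5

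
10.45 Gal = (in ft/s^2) 0.3428. Check: 1 Gal = 0.01 m/s^2, so 10.45 Gal = 10.45 * 0.01 = 0.1045 m/s^2. 1 ft/s^2 = 0.3048 m/s^2, so 0.1045 m/s^2 = 0.1045 / 0.3048 = 0.34284777 ft/s^2 ≈ 0.3428 ft/s^2 (4 s.f.).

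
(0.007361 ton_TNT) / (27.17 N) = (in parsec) 3.674e-11. Check: 1 ton_TNT = 4.184e+09 J, so 0.007361 ton_TNT = 0.007361 * 4.184e+09 = 30798424 J. 27.17 N is already in N. Combine: 30798424 J / 27.17 N = 1133545.2 m. 1 parsec = 3.0856776e+16 m, so 1133545.2 m = 1133545.2 / 3.0856776e+16 = 3.6735699e-11 parsec ≈ 3.674e-11 parsec (4 s.f.).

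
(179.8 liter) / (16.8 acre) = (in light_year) 1 liter = 0.001 m^3, so 179.8 liter = 179.8 * 0.001 = 0.1798 m^3. 1 acre = 4046.8564 m^2, so 16.8 acre = 16.8 * 4046.8564 = 67987.188 m^2. Combine: 0.1798 m^3 / 67987.188 m^2 = 2.6446159e-06 m. 1 light_year = 9.4607305e+15 m, so 2.6446159e-06 m = 2.6446159e-06 / 9.4607305e+15 = 2.7953612e-22 light_year ≈ 2.795e-22 light_year (4 s.f.). Final answer: 2.795e-22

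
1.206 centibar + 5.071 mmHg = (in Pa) 1 centibar = 1000 Pa, so 1.206 centibar = 1.206 * 1000 = 1206 Pa. 1 mmHg = 133.32237 Pa, so 5.071 mmHg = 5.071 * 133.32237 = 676.07773 Pa. Sum: 1206 + 676.07773 = 1882.0777 Pa. Result: 1882.0777 Pa ≈ 1882 Pa (4 s.f.). Final answer: 1882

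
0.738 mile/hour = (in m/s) 1 mile/hour = 0.44704 m/s, so 0.738 mile/hour = 0.738 * 0.44704 = 0.32991552 m/s. Result: 0.32991552 m/s ≈ 0.3299 m/s (4 s.f.). Final answer: 0.3299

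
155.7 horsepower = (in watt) 1.161e+05. Check: 1 horsepower = 745.69987 W, so 155.7 horsepower = 155.7 * 745.69987 = 116105.47 W. 116105.47 W = 116105.47 watt ≈ 1.161e+05 watt (4 s.f.).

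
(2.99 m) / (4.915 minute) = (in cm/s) 2.99 m is already in m. 1 minute = 60 s, so 4.915 minute = 4.915 * 60 = 294.9 s. Combine: 2.99 m / 294.9 s = 0.01013903 m/s. 1 cm/s = 0.01 m/s, so 0.01013903 m/s = 0.01013903 / 0.01 = 1.013903 cm/s ≈ 1.014 cm/s (4 s.f.). Final answer: 1.014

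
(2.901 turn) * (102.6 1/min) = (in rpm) 1 turn = 6.2831853 rad, so 2.901 turn = 2.901 * 6.2831853 = 18.227521 rad. 1 1/min = 0.016666667 Hz, so 102.6 1/min = 102.6 * 0.016666667 = 1.71 Hz. Combine: 18.227521 rad * 1.71 Hz = 31.16906 rad/s. 1 rpm = 0.10471976 rad/s, so 31.16906 rad/s = 31.16906 / 0.10471976 = 297.6426 rpm ≈ 297.6 rpm (4 s.f.). Final answer: 297.6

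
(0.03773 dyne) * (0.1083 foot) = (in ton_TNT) 1 dyne = 1e-05 N, so 0.03773 dyne = 0.03773 * 1e-05 = 3.773e-07 N. 1 foot = 0.3048 m, so 0.1083 foot = 0.1083 * 0.3048 = 0.03300984 m. Combine: 3.773e-07 N * 0.03300984 m = 1.2454613e-08 J. 1 ton_TNT = 4.184e+09 J, so 1.2454613e-08 J = 1.2454613e-08 / 4.184e+09 = 2.9767239e-18 ton_TNT ≈ 2.977e-18 ton_TNT (4 s.f.). Final answer: 2.977e-18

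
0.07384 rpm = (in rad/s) 0.007733. Check: 1 rpm = 0.10471976 rad/s, so 0.07384 rpm = 0.07384 * 0.10471976 = 0.0077325067 rad/s. Result: 0.0077325067 rad/s ≈ 0.007733 rad/s (4 s.f.).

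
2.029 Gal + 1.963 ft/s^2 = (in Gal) 1 Gal = 0.01 m/s^2, so 2.029 Gal = 2.029 * 0.01 = 0.02029 m/s^2. 1 ft/s^2 = 0.3048 m/s^2, so 1.963 ft/s^2 = 1.963 * 0.3048 = 0.5983224 m/s^2. Sum: 0.02029 + 0.5983224 = 0.6186124 m/s^2. 1 Gal = 0.01 m/s^2, so 0.6186124 m/s^2 = 0.6186124 / 0.01 = 61.86124 Gal ≈ 61.86 Gal (4 s.f.). Final answer: 61.86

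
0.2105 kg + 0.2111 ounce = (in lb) 0.2105 kg is already in kg. 1 ounce = 0.028349523 kg, so 0.2111 ounce = 0.2111 * 0.028349523 = 0.0059845843 kg. Sum: 0.2105 + 0.0059845843 = 0.21648458 kg. 1 lb = 0.45359237 kg, so 0.21648458 kg = 0.21648458 / 0.45359237 = 0.47726681 lb ≈ 0.4773 lb (4 s.f.). Final answer: 0.4773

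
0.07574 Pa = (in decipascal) 1 decipascal = 0.1 Pa, so 0.07574 Pa = 0.07574 / 0.1 = 0.7574 decipascal. Final answer: 0.7574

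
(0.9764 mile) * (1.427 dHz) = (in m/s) 224.2. Check: 1 mile = 1609.344 m, so 0.9764 mile = 0.9764 * 1609.344 = 1571.3635 m. 1 dHz = 0.1 Hz, so 1.427 dHz = 1.427 * 0.1 = 0.1427 Hz. Combine: 1571.3635 m * 0.1427 Hz = 224.23357 m/s. Result: 224.23357 m/s ≈ 224.2 m/s (4 s.f.).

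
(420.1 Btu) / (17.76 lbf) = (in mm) 1 Btu = 1055.0559 J, so 420.1 Btu = 420.1 * 1055.0559 = 443228.96 J. 1 lbf = 4.4482216 N, so 17.76 lbf = 17.76 * 4.4482216 = 79.000416 N. Combine: 443228.96 J / 79.000416 N = 5610.4637 m. 1 mm = 0.001 m, so 5610.4637 m = 5610.4637 / 0.001 = 5610463.7 mm ≈ 5.61e+06 mm (4 s.f.). Final answer: 5.61e+06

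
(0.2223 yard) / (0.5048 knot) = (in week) 1.294e-06. Check: 1 yard = 0.9144 m, so 0.2223 yard = 0.2223 * 0.9144 = 0.20327112 m. 1 knot = 0.51444444 m/s, so 0.5048 knot = 0.5048 * 0.51444444 = 0.25969156 m/s. Combine: 0.20327112 m / 0.25969156 m/s = 0.78274058 s. 1 week = 604800 s, so 0.78274058 s = 0.78274058 / 604800 = 1.2942139e-06 week ≈ 1.294e-06 week (4 s.f.).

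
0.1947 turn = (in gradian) 1 turn = 6.2831853 rad, so 0.1947 turn = 0.1947 * 6.2831853 = 1.2233362 rad. 1 gradian = 0.015707963 rad, so 1.2233362 rad = 1.2233362 / 0.015707963 = 77.88 gradian. Final answer: 77.88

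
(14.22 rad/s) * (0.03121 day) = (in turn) 6103. Check: 14.22 rad/s is already in rad/s. 1 day = 86400 s, so 0.03121 day = 0.03121 * 86400 = 2696.544 s. Combine: 14.22 rad/s * 2696.544 s = 38344.856 rad. 1 turn = 6.2831853 rad, so 38344.856 rad = 38344.856 / 6.2831853 = 6102.7733 turn ≈ 6103 turn (4 s.f.).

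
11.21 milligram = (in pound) 1 milligram = 1e-06 kg, so 11.21 milligram = 11.21 * 1e-06 = 1.121e-05 kg. 1 pound = 0.45359237 kg, so 1.121e-05 kg = 1.121e-05 / 0.45359237 = 2.471382e-05 pound ≈ 2.471e-05 pound (4 s.f.). Final answer: 2.471e-05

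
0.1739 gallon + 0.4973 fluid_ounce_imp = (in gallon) 1 gallon = 0.0037854118 m^3, so 0.1739 gallon = 0.1739 * 0.0037854118 = 0.00065828311 m^3. 1 fluid_ounce_imp = 2.8413063e-05 m^3, so 0.4973 fluid_ounce_imp = 0.4973 * 2.8413063e-05 = 1.4129816e-05 m^3. Sum: 0.00065828311 + 1.4129816e-05 = 0.00067241293 m^3. 1 gallon = 0.0037854118 m^3, so 0.00067241293 m^3 = 0.00067241293 / 0.0037854118 = 0.1776327 gallon ≈ 0.1776 gallon (4 s.f.). Final answer: 0.1776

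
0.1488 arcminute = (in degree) 0.00248. Check: 1 arcminute = 0.00029088821 rad, so 0.1488 arcminute = 0.1488 * 0.00029088821 = 4.3284165e-05 rad. 1 degree = 0.017453293 rad, so 4.3284165e-05 rad = 4.3284165e-05 / 0.017453293 = 0.00248 degree.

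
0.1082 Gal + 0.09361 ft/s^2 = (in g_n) 0.00302. Check: 1 Gal = 0.01 m/s^2, so 0.1082 Gal = 0.1082 * 0.01 = 0.001082 m/s^2. 1 ft/s^2 = 0.3048 m/s^2, so 0.09361 ft/s^2 = 0.09361 * 0.3048 = 0.028532328 m/s^2. Sum: 0.001082 + 0.028532328 = 0.029614328 m/s^2. 1 g_n = 9.80665 m/s^2, so 0.029614328 m/s^2 = 0.029614328 / 9.80665 = 0.003019821 g_n ≈ 0.00302 g_n (4 s.f.).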